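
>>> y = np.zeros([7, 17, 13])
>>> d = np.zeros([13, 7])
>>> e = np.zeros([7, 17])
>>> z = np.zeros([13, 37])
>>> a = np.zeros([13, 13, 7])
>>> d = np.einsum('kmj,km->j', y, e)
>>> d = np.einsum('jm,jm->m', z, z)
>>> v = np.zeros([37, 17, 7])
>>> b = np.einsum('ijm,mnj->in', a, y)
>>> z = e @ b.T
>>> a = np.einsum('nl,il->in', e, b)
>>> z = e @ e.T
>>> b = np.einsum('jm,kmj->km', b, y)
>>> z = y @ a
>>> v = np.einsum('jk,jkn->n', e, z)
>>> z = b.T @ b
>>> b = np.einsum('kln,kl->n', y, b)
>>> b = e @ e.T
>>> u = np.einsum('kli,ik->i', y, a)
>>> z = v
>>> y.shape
(7, 17, 13)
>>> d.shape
(37,)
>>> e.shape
(7, 17)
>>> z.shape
(7,)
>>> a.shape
(13, 7)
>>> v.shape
(7,)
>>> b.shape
(7, 7)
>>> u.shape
(13,)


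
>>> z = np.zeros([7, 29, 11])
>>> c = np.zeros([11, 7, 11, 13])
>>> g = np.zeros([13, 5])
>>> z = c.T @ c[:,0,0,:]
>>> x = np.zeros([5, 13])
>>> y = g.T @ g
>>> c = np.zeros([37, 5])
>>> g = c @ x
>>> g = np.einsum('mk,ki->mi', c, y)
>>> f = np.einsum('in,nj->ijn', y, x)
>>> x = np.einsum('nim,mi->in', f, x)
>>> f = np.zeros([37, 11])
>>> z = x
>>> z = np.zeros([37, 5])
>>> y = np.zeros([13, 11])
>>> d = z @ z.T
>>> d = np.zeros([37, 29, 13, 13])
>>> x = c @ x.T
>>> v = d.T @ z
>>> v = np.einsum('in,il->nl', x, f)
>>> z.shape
(37, 5)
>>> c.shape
(37, 5)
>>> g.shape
(37, 5)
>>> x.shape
(37, 13)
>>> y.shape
(13, 11)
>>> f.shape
(37, 11)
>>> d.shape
(37, 29, 13, 13)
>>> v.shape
(13, 11)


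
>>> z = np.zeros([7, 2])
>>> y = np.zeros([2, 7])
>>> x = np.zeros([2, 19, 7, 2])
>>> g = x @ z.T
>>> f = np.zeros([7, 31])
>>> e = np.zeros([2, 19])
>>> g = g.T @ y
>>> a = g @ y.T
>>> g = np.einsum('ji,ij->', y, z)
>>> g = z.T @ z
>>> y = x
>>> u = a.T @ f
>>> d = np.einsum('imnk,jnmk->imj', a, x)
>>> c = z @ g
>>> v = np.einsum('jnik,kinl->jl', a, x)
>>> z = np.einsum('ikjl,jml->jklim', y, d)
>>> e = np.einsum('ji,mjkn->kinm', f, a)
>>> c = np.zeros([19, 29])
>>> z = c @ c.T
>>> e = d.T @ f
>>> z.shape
(19, 19)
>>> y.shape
(2, 19, 7, 2)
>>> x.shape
(2, 19, 7, 2)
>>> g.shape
(2, 2)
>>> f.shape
(7, 31)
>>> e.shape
(2, 7, 31)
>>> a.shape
(7, 7, 19, 2)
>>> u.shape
(2, 19, 7, 31)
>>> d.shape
(7, 7, 2)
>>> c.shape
(19, 29)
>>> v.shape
(7, 2)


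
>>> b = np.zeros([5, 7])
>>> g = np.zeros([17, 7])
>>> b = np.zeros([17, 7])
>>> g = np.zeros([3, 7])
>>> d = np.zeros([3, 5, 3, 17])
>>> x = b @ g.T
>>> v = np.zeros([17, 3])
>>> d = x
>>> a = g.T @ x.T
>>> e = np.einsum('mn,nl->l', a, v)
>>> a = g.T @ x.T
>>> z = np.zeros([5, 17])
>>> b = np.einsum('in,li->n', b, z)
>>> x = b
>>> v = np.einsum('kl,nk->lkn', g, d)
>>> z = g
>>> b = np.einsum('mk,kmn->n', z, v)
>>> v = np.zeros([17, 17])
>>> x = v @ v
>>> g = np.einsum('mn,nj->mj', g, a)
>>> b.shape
(17,)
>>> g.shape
(3, 17)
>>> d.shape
(17, 3)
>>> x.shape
(17, 17)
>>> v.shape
(17, 17)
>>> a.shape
(7, 17)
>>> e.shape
(3,)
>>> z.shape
(3, 7)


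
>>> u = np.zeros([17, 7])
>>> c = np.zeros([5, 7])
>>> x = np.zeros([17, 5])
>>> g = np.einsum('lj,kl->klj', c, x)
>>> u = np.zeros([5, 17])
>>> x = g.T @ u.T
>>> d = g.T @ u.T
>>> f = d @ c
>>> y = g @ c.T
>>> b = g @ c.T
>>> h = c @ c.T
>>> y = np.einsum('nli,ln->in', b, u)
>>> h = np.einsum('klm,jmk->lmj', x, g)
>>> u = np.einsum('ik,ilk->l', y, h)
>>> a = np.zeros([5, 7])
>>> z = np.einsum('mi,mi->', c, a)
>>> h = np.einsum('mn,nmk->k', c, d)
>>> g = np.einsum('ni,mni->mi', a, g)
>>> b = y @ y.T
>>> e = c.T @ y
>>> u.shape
(5,)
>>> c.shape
(5, 7)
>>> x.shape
(7, 5, 5)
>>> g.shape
(17, 7)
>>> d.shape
(7, 5, 5)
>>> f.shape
(7, 5, 7)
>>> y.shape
(5, 17)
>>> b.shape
(5, 5)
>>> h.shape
(5,)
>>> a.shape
(5, 7)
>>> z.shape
()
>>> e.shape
(7, 17)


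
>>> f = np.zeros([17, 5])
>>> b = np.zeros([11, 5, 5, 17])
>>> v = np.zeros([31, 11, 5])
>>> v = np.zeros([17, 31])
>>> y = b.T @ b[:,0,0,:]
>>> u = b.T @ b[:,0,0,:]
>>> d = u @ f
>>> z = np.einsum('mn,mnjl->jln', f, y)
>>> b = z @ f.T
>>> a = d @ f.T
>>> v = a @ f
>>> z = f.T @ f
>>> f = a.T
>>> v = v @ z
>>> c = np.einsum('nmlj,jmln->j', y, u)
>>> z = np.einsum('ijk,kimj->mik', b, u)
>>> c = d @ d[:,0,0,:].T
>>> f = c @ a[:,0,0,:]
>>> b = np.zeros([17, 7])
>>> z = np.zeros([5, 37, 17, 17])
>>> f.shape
(17, 5, 5, 17)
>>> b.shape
(17, 7)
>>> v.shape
(17, 5, 5, 5)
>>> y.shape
(17, 5, 5, 17)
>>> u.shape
(17, 5, 5, 17)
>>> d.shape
(17, 5, 5, 5)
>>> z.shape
(5, 37, 17, 17)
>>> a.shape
(17, 5, 5, 17)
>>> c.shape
(17, 5, 5, 17)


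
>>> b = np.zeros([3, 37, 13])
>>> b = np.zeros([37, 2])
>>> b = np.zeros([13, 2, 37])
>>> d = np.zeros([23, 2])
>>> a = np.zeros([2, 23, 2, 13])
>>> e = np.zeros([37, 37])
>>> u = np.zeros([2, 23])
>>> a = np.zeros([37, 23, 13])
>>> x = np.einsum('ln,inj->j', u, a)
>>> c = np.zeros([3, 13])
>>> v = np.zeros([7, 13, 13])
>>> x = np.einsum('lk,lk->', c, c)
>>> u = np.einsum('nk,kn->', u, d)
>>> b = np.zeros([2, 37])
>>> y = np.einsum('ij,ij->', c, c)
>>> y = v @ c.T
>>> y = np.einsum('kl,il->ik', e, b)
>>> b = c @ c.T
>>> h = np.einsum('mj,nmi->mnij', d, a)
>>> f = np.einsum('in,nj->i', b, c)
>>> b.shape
(3, 3)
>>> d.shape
(23, 2)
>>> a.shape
(37, 23, 13)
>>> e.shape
(37, 37)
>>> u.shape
()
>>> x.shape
()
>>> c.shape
(3, 13)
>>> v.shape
(7, 13, 13)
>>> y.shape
(2, 37)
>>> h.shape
(23, 37, 13, 2)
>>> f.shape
(3,)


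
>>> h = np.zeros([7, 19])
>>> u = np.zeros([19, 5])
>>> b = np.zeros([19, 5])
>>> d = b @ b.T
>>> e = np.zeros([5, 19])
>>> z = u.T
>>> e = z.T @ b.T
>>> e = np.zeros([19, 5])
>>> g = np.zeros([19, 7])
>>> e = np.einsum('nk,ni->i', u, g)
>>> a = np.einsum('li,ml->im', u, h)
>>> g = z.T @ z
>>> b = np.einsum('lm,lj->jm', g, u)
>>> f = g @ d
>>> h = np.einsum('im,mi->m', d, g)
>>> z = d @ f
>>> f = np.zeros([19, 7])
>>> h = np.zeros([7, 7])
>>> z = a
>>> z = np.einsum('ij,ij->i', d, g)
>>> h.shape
(7, 7)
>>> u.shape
(19, 5)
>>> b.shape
(5, 19)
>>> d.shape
(19, 19)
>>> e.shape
(7,)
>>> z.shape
(19,)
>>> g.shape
(19, 19)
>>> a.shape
(5, 7)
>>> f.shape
(19, 7)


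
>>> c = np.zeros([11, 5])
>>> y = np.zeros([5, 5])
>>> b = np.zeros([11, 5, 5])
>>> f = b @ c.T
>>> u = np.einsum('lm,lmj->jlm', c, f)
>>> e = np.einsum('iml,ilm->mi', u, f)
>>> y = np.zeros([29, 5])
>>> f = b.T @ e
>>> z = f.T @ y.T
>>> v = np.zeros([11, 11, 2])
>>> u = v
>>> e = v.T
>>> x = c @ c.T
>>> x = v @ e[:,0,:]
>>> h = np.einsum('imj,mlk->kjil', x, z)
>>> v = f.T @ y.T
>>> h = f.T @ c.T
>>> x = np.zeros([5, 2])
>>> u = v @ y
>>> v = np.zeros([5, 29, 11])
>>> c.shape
(11, 5)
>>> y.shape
(29, 5)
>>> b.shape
(11, 5, 5)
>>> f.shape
(5, 5, 11)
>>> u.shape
(11, 5, 5)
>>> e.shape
(2, 11, 11)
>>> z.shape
(11, 5, 29)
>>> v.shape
(5, 29, 11)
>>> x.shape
(5, 2)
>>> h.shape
(11, 5, 11)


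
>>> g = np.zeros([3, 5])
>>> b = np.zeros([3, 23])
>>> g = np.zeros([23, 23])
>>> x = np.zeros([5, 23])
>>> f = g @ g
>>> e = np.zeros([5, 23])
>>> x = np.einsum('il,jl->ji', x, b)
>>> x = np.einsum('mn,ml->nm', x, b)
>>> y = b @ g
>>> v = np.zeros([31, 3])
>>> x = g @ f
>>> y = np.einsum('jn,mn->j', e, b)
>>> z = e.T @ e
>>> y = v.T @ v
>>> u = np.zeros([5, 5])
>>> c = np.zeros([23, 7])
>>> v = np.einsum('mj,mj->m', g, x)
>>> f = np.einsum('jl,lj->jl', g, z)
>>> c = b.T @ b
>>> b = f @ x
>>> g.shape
(23, 23)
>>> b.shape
(23, 23)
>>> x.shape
(23, 23)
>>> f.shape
(23, 23)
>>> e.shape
(5, 23)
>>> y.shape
(3, 3)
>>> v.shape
(23,)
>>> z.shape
(23, 23)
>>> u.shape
(5, 5)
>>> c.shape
(23, 23)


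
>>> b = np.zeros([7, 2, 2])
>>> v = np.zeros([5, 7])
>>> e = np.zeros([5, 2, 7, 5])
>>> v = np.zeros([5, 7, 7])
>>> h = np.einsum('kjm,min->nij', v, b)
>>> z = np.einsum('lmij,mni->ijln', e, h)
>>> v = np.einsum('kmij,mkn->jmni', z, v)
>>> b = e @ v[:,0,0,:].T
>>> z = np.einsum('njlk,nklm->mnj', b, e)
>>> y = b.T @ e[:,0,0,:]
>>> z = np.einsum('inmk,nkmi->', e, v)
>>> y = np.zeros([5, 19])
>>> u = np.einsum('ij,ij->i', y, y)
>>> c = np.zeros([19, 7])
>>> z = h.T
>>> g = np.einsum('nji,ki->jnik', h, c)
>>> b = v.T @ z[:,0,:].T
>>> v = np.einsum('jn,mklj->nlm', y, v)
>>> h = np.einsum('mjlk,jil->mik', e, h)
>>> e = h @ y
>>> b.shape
(5, 7, 5, 7)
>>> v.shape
(19, 7, 2)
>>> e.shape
(5, 2, 19)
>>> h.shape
(5, 2, 5)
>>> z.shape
(7, 2, 2)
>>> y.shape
(5, 19)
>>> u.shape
(5,)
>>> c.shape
(19, 7)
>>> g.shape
(2, 2, 7, 19)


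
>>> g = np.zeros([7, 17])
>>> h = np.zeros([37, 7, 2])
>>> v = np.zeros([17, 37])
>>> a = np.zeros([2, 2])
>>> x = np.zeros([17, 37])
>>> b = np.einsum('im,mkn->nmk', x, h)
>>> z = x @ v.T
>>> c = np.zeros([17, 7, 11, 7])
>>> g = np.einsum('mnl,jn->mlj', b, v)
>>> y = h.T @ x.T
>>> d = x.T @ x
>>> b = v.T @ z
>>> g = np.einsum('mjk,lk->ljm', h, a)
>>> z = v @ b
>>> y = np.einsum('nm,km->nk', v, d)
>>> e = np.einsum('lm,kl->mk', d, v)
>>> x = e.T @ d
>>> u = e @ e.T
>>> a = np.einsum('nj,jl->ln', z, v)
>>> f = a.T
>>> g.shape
(2, 7, 37)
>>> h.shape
(37, 7, 2)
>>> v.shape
(17, 37)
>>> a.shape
(37, 17)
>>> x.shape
(17, 37)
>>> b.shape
(37, 17)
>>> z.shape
(17, 17)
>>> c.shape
(17, 7, 11, 7)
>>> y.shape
(17, 37)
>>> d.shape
(37, 37)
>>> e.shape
(37, 17)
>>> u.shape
(37, 37)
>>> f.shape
(17, 37)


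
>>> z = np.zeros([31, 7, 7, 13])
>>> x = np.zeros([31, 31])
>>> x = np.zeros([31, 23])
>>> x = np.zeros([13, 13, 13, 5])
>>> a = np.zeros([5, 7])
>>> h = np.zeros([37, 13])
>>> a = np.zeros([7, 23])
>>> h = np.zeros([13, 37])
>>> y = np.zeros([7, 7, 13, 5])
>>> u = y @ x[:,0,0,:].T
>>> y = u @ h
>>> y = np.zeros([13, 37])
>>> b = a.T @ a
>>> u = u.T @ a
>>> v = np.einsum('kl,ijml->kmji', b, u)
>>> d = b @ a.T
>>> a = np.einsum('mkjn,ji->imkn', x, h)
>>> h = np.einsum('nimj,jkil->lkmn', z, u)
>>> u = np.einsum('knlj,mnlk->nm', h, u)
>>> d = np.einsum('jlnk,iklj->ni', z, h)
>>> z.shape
(31, 7, 7, 13)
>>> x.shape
(13, 13, 13, 5)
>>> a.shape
(37, 13, 13, 5)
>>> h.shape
(23, 13, 7, 31)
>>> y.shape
(13, 37)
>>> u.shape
(13, 13)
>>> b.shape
(23, 23)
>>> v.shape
(23, 7, 13, 13)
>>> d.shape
(7, 23)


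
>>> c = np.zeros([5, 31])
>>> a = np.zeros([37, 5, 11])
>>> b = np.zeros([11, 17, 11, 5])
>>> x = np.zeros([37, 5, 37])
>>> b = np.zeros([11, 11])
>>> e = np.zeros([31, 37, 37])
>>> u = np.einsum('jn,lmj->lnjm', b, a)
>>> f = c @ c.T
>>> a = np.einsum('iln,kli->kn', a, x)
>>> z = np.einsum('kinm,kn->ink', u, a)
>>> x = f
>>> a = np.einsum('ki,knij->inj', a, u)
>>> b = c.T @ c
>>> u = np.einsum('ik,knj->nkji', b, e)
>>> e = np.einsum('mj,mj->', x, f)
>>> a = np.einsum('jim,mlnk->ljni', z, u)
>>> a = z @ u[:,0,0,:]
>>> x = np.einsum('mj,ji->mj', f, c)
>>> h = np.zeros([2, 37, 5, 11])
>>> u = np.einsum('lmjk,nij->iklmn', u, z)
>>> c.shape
(5, 31)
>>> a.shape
(11, 11, 31)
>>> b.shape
(31, 31)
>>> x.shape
(5, 5)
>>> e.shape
()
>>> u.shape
(11, 31, 37, 31, 11)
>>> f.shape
(5, 5)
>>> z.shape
(11, 11, 37)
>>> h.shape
(2, 37, 5, 11)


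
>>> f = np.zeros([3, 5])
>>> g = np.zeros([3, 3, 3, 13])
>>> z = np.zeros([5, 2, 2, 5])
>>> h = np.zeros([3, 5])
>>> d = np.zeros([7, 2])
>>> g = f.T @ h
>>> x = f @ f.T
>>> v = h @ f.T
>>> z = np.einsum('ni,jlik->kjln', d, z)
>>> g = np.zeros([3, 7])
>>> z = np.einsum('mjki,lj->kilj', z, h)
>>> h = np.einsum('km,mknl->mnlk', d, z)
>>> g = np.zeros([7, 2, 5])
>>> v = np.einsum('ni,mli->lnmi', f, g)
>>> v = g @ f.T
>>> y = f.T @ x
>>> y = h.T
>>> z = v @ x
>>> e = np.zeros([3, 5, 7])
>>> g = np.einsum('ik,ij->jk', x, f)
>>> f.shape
(3, 5)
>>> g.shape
(5, 3)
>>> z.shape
(7, 2, 3)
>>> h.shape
(2, 3, 5, 7)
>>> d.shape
(7, 2)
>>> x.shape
(3, 3)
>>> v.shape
(7, 2, 3)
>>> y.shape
(7, 5, 3, 2)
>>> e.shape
(3, 5, 7)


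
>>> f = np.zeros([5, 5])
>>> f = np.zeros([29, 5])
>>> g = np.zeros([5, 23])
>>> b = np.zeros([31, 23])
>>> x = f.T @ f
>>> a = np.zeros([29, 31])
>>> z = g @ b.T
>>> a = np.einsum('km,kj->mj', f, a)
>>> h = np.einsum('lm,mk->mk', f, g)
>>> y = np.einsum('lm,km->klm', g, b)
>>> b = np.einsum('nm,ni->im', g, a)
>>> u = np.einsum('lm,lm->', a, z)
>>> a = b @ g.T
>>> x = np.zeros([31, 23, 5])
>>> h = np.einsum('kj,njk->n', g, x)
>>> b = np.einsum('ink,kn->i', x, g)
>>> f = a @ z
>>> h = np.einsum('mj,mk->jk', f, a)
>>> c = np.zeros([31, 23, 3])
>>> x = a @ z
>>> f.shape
(31, 31)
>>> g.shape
(5, 23)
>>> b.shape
(31,)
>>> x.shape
(31, 31)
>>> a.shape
(31, 5)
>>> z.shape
(5, 31)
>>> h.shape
(31, 5)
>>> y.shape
(31, 5, 23)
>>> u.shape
()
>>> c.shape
(31, 23, 3)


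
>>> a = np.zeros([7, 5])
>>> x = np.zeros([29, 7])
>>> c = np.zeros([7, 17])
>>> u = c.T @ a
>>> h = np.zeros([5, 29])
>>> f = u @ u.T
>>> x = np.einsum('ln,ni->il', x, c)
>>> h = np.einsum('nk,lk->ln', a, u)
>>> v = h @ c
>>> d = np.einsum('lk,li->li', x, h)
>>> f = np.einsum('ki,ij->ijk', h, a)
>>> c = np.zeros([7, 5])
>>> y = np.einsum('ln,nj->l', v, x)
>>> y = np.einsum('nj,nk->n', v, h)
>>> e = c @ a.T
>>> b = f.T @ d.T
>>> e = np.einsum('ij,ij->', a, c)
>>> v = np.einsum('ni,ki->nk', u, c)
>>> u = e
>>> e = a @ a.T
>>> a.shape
(7, 5)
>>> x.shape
(17, 29)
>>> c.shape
(7, 5)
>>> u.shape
()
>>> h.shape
(17, 7)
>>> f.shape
(7, 5, 17)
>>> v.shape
(17, 7)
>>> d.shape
(17, 7)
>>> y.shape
(17,)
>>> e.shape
(7, 7)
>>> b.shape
(17, 5, 17)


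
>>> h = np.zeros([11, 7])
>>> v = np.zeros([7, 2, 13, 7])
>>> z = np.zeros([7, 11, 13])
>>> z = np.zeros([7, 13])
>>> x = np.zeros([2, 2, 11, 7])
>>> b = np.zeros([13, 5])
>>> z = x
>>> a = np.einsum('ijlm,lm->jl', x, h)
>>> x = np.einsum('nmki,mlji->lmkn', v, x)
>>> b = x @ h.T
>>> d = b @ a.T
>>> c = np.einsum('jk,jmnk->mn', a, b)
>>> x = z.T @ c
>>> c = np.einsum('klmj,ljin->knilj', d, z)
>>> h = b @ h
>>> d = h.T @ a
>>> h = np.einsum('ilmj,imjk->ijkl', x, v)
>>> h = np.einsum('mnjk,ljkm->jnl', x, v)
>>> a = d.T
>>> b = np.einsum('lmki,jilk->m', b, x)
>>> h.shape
(2, 11, 7)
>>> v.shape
(7, 2, 13, 7)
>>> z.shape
(2, 2, 11, 7)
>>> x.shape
(7, 11, 2, 13)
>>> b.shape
(2,)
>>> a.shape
(11, 2, 13, 7)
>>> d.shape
(7, 13, 2, 11)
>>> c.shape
(2, 7, 11, 2, 2)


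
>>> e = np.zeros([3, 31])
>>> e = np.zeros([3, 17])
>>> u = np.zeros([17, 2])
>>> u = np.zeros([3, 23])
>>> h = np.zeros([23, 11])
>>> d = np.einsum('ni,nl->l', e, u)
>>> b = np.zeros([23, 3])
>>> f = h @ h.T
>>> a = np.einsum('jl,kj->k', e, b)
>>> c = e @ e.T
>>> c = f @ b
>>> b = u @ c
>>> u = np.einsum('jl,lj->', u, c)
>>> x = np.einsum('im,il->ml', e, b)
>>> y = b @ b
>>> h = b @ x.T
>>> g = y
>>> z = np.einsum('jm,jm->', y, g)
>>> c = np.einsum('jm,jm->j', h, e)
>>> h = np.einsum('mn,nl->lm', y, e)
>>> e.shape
(3, 17)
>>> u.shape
()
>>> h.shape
(17, 3)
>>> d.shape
(23,)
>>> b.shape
(3, 3)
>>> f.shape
(23, 23)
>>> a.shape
(23,)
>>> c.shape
(3,)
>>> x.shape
(17, 3)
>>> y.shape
(3, 3)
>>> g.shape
(3, 3)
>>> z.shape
()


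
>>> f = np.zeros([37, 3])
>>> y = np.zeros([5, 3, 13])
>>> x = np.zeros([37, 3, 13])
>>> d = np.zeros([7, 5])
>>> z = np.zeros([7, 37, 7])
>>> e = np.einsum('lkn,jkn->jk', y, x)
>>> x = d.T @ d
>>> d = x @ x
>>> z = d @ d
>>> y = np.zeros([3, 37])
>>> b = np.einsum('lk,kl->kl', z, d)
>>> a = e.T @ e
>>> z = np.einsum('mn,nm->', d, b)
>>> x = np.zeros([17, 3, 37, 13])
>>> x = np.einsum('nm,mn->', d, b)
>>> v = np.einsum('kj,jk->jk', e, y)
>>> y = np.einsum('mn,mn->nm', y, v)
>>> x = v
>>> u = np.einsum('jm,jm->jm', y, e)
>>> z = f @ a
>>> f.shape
(37, 3)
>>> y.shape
(37, 3)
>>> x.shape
(3, 37)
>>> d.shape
(5, 5)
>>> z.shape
(37, 3)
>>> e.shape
(37, 3)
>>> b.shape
(5, 5)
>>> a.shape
(3, 3)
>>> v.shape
(3, 37)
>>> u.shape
(37, 3)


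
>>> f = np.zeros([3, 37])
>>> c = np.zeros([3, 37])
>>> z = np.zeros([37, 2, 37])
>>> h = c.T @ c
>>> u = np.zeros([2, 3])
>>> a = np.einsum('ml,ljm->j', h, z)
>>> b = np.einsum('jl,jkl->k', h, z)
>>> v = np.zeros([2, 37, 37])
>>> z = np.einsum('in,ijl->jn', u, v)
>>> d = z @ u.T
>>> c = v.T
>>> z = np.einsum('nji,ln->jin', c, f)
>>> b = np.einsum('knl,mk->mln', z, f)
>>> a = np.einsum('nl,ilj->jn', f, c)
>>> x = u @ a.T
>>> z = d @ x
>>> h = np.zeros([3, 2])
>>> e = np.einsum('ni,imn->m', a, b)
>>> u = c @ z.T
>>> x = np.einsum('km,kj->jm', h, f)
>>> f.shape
(3, 37)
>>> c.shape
(37, 37, 2)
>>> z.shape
(37, 2)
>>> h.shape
(3, 2)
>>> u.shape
(37, 37, 37)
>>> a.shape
(2, 3)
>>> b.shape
(3, 37, 2)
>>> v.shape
(2, 37, 37)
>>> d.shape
(37, 2)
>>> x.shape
(37, 2)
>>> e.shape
(37,)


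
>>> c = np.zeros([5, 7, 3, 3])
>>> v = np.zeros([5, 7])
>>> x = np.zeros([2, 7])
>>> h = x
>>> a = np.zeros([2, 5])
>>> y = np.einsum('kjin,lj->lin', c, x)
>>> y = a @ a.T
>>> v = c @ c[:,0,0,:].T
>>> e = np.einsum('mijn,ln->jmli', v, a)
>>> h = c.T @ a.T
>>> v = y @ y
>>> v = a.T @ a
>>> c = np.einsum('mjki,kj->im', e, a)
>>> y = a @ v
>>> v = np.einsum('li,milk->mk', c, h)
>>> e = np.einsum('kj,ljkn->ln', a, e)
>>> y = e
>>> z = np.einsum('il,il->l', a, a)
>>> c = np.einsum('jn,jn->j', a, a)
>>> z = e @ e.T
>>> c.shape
(2,)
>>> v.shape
(3, 2)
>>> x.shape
(2, 7)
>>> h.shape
(3, 3, 7, 2)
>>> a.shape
(2, 5)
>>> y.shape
(3, 7)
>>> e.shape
(3, 7)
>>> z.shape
(3, 3)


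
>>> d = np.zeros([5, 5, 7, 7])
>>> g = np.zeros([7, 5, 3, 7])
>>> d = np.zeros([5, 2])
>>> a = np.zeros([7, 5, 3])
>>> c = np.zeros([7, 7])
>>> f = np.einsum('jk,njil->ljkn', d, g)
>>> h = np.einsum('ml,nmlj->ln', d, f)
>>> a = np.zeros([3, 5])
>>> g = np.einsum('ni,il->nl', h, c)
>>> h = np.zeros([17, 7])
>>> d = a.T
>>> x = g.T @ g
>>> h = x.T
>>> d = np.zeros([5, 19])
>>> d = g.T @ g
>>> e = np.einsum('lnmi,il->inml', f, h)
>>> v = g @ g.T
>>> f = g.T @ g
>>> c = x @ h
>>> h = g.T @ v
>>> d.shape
(7, 7)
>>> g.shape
(2, 7)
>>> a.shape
(3, 5)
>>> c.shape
(7, 7)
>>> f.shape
(7, 7)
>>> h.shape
(7, 2)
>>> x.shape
(7, 7)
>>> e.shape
(7, 5, 2, 7)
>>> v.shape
(2, 2)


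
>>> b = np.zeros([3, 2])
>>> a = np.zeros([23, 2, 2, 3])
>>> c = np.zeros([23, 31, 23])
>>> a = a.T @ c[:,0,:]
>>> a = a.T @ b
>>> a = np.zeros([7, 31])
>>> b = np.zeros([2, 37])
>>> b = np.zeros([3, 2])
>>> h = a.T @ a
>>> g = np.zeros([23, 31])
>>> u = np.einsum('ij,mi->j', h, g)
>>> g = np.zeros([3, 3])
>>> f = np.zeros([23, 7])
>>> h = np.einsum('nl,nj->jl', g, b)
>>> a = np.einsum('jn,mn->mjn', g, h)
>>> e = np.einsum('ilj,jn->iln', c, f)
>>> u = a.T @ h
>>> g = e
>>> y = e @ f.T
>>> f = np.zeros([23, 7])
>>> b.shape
(3, 2)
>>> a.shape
(2, 3, 3)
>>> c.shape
(23, 31, 23)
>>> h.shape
(2, 3)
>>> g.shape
(23, 31, 7)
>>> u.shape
(3, 3, 3)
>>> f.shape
(23, 7)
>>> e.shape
(23, 31, 7)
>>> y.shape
(23, 31, 23)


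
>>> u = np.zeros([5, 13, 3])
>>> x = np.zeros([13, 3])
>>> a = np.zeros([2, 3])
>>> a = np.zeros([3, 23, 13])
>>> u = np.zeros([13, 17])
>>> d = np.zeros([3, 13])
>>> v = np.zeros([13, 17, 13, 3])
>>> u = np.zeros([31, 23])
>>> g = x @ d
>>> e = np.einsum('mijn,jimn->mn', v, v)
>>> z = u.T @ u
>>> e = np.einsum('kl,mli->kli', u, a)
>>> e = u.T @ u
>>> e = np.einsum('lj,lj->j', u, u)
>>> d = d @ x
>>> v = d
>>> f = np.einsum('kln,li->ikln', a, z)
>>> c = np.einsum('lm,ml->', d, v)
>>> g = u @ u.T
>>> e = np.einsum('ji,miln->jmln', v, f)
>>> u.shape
(31, 23)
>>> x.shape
(13, 3)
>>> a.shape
(3, 23, 13)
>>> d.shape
(3, 3)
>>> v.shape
(3, 3)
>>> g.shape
(31, 31)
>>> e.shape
(3, 23, 23, 13)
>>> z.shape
(23, 23)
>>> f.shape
(23, 3, 23, 13)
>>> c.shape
()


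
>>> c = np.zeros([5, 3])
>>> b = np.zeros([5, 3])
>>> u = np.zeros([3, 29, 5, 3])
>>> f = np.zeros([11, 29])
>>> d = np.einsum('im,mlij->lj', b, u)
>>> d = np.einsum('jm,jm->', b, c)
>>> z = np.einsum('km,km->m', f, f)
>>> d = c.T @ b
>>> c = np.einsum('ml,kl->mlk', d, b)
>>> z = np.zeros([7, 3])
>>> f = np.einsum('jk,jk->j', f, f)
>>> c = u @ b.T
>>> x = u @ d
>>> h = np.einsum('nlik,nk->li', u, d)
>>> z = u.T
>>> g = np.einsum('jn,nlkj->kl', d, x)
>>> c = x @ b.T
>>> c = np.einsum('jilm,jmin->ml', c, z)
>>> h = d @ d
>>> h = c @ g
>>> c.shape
(5, 5)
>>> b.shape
(5, 3)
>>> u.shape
(3, 29, 5, 3)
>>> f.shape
(11,)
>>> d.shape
(3, 3)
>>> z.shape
(3, 5, 29, 3)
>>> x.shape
(3, 29, 5, 3)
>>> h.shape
(5, 29)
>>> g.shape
(5, 29)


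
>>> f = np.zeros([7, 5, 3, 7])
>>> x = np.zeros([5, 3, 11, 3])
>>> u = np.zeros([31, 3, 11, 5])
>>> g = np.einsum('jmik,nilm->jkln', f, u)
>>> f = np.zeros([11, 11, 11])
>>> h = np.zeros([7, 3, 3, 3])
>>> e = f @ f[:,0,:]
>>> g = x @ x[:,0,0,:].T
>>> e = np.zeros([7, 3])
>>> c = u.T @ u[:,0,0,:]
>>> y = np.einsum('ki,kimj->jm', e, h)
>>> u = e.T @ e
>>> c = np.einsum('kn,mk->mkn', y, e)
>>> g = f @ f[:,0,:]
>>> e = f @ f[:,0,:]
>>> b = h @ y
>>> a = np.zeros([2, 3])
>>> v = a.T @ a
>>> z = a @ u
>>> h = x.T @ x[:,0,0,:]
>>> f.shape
(11, 11, 11)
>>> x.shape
(5, 3, 11, 3)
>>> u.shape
(3, 3)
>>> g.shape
(11, 11, 11)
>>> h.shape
(3, 11, 3, 3)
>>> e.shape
(11, 11, 11)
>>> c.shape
(7, 3, 3)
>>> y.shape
(3, 3)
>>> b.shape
(7, 3, 3, 3)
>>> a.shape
(2, 3)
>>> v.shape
(3, 3)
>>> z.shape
(2, 3)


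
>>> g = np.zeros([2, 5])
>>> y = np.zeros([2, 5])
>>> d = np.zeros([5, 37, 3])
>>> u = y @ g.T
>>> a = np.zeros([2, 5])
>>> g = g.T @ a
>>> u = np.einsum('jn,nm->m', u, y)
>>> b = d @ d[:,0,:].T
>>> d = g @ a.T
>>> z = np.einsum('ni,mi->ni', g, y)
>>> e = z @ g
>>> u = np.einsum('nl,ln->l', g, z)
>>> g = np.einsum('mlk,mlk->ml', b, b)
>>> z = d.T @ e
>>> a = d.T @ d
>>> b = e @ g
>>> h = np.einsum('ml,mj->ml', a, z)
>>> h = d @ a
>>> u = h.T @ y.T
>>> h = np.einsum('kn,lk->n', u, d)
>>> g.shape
(5, 37)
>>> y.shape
(2, 5)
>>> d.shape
(5, 2)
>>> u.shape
(2, 2)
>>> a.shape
(2, 2)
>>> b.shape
(5, 37)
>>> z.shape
(2, 5)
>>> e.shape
(5, 5)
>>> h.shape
(2,)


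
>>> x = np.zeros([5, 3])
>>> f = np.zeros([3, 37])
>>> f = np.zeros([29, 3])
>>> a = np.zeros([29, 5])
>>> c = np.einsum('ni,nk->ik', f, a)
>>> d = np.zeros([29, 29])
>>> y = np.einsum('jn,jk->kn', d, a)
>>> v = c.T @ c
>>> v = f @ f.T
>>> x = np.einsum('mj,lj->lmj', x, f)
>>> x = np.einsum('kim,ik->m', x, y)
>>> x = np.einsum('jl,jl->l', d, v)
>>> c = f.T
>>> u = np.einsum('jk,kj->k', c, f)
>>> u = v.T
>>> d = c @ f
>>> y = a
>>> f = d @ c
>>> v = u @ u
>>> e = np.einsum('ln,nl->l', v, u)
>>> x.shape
(29,)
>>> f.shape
(3, 29)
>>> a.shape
(29, 5)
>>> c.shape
(3, 29)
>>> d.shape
(3, 3)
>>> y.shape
(29, 5)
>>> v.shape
(29, 29)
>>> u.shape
(29, 29)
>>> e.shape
(29,)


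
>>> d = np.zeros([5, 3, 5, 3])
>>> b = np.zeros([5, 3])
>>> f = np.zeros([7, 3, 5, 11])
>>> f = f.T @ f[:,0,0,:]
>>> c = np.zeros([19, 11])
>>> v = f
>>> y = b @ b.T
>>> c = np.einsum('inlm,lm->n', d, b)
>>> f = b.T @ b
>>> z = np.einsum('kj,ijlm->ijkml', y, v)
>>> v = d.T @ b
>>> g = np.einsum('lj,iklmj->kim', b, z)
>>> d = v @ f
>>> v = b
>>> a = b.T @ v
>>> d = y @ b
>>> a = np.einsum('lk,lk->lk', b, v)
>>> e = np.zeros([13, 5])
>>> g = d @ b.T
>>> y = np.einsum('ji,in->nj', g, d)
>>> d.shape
(5, 3)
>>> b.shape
(5, 3)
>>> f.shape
(3, 3)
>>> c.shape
(3,)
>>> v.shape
(5, 3)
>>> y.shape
(3, 5)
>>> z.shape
(11, 5, 5, 11, 3)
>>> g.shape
(5, 5)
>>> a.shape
(5, 3)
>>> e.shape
(13, 5)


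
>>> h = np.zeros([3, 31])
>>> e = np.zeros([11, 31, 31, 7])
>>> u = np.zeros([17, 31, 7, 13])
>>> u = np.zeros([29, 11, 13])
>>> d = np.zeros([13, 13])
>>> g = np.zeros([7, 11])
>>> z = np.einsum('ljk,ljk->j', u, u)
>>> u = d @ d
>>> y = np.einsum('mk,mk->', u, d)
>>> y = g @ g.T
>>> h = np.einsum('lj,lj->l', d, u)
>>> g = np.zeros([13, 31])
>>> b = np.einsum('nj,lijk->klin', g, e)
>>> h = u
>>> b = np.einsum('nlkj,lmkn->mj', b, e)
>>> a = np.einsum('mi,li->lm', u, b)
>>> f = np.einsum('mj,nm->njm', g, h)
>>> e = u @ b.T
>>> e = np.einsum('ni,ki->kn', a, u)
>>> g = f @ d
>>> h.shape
(13, 13)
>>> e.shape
(13, 31)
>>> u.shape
(13, 13)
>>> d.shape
(13, 13)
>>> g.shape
(13, 31, 13)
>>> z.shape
(11,)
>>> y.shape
(7, 7)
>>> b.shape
(31, 13)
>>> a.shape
(31, 13)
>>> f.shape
(13, 31, 13)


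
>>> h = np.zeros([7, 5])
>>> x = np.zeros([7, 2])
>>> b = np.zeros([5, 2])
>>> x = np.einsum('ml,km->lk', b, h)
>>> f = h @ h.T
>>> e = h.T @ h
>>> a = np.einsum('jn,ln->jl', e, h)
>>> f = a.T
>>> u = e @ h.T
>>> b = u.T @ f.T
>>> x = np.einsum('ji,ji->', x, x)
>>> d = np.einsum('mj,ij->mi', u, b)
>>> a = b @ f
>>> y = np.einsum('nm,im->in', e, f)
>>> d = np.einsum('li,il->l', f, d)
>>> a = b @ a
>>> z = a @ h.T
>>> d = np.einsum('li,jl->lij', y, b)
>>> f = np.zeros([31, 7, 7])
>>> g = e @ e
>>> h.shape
(7, 5)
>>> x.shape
()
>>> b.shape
(7, 7)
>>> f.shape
(31, 7, 7)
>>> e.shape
(5, 5)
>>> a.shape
(7, 5)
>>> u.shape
(5, 7)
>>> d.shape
(7, 5, 7)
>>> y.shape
(7, 5)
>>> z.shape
(7, 7)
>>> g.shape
(5, 5)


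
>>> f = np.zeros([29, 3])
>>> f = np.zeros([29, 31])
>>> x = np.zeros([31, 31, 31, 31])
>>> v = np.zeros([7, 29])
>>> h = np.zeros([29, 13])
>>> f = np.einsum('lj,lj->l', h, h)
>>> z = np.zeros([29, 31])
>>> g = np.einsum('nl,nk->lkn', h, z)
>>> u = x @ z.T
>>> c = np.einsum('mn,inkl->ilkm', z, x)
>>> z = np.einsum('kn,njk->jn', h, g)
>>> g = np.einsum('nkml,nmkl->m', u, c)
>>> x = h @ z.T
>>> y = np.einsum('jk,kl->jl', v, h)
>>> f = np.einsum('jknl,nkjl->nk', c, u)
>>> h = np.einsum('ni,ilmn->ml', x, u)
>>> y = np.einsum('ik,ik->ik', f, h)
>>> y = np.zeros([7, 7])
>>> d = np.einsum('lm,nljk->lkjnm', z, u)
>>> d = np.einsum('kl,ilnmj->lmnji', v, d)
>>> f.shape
(31, 31)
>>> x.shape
(29, 31)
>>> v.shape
(7, 29)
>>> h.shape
(31, 31)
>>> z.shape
(31, 13)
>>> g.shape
(31,)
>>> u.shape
(31, 31, 31, 29)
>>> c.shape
(31, 31, 31, 29)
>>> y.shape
(7, 7)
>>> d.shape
(29, 31, 31, 13, 31)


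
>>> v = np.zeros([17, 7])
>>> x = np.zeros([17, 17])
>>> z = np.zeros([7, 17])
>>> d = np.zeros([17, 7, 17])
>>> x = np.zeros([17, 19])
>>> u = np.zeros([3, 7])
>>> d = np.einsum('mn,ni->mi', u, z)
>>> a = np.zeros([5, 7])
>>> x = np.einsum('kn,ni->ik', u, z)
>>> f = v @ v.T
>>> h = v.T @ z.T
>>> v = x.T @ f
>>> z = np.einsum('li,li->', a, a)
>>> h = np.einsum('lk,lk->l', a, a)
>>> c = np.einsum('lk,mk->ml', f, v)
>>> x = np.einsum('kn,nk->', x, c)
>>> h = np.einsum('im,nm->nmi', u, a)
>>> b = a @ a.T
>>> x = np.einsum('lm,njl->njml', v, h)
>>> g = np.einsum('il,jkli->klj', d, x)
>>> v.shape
(3, 17)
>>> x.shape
(5, 7, 17, 3)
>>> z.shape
()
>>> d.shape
(3, 17)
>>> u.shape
(3, 7)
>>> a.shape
(5, 7)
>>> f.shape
(17, 17)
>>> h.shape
(5, 7, 3)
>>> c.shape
(3, 17)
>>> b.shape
(5, 5)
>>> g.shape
(7, 17, 5)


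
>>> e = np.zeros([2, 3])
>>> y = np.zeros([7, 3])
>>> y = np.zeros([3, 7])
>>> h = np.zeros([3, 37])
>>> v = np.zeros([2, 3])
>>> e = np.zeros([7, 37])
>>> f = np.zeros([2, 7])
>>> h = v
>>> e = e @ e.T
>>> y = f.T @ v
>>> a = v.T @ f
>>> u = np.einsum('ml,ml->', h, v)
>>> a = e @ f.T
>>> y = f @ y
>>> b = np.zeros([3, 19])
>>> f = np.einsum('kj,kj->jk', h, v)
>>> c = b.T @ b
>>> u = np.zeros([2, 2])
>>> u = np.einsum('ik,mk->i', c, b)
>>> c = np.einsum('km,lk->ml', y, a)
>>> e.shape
(7, 7)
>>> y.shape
(2, 3)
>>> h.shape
(2, 3)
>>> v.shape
(2, 3)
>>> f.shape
(3, 2)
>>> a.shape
(7, 2)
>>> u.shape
(19,)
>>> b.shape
(3, 19)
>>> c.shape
(3, 7)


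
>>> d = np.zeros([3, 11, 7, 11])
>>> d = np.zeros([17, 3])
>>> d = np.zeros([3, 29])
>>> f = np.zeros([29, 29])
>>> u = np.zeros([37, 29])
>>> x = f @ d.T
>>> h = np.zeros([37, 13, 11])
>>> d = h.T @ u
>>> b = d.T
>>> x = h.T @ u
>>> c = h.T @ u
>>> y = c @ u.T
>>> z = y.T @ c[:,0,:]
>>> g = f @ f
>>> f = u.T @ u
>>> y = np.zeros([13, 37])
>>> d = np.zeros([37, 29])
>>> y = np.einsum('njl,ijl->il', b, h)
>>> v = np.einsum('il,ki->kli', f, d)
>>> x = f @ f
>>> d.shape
(37, 29)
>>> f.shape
(29, 29)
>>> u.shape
(37, 29)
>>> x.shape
(29, 29)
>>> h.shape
(37, 13, 11)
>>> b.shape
(29, 13, 11)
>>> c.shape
(11, 13, 29)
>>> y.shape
(37, 11)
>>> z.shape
(37, 13, 29)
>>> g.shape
(29, 29)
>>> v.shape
(37, 29, 29)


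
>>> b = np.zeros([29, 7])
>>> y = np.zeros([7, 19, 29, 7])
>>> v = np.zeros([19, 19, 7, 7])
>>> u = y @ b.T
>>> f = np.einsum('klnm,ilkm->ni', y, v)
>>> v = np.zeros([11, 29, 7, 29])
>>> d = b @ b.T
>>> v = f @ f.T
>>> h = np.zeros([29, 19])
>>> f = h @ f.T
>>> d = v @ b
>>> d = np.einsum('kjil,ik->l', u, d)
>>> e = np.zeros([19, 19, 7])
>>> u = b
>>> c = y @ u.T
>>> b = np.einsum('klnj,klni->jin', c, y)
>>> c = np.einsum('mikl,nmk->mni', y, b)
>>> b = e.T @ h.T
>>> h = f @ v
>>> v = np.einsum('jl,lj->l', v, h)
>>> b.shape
(7, 19, 29)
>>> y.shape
(7, 19, 29, 7)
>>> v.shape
(29,)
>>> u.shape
(29, 7)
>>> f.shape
(29, 29)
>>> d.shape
(29,)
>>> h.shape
(29, 29)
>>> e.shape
(19, 19, 7)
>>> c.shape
(7, 29, 19)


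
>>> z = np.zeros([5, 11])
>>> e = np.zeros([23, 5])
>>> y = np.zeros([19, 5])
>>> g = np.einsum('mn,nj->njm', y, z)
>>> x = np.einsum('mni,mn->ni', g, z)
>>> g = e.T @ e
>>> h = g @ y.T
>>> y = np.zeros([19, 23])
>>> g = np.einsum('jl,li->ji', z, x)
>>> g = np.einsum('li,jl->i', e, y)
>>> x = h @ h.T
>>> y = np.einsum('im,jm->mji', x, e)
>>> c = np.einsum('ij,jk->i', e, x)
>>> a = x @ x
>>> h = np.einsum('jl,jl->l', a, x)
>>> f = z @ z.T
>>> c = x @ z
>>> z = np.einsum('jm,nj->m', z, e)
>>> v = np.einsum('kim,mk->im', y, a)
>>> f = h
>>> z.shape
(11,)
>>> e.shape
(23, 5)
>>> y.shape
(5, 23, 5)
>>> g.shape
(5,)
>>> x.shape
(5, 5)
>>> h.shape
(5,)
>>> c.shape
(5, 11)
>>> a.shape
(5, 5)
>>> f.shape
(5,)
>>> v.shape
(23, 5)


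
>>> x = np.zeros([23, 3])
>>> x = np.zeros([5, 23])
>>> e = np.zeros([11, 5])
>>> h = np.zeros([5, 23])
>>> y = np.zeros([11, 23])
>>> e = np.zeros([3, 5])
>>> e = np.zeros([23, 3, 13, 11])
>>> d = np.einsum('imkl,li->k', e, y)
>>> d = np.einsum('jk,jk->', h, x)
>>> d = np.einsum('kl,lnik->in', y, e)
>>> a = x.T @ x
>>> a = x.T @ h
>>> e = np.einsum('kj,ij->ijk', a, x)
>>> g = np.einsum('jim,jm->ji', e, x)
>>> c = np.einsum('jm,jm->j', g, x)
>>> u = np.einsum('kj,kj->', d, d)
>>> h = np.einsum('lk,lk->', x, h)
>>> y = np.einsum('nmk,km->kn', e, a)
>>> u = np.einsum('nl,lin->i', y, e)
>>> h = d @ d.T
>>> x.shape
(5, 23)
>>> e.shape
(5, 23, 23)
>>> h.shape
(13, 13)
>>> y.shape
(23, 5)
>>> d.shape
(13, 3)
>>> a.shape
(23, 23)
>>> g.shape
(5, 23)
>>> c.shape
(5,)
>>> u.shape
(23,)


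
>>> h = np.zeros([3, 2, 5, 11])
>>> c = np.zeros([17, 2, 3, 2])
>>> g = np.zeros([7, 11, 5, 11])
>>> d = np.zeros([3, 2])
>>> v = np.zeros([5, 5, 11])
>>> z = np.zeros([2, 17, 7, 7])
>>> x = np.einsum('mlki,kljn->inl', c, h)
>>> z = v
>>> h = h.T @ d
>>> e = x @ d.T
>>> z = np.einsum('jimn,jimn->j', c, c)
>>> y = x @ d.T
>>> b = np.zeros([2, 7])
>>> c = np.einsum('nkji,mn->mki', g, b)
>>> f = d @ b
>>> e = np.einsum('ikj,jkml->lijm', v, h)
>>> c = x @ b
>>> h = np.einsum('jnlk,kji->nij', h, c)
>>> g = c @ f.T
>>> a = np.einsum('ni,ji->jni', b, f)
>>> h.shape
(5, 7, 11)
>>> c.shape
(2, 11, 7)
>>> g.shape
(2, 11, 3)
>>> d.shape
(3, 2)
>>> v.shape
(5, 5, 11)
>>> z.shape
(17,)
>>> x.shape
(2, 11, 2)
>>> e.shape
(2, 5, 11, 2)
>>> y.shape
(2, 11, 3)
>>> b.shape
(2, 7)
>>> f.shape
(3, 7)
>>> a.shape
(3, 2, 7)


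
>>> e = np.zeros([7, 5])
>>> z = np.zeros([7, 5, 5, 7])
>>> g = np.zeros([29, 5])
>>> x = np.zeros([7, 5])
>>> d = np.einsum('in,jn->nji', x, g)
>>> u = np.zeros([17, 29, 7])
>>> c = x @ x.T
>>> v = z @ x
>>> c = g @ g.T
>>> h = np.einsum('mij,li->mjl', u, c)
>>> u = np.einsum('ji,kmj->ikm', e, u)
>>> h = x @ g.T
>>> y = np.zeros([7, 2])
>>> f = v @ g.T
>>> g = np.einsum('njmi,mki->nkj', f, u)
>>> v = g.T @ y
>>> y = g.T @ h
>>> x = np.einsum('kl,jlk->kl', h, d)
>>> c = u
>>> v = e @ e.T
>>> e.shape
(7, 5)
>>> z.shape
(7, 5, 5, 7)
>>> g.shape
(7, 17, 5)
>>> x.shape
(7, 29)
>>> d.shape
(5, 29, 7)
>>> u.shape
(5, 17, 29)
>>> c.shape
(5, 17, 29)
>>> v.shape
(7, 7)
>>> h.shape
(7, 29)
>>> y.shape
(5, 17, 29)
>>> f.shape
(7, 5, 5, 29)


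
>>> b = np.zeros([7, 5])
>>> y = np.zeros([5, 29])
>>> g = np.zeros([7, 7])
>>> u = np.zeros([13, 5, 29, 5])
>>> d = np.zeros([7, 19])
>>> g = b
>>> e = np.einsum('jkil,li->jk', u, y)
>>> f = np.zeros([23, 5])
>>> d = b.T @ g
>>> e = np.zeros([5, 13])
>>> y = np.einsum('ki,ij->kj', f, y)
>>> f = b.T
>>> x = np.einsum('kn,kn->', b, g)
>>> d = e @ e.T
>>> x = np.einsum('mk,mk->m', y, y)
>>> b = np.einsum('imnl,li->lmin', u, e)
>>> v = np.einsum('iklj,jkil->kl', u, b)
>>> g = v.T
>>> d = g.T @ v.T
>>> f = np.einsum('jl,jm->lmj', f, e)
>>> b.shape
(5, 5, 13, 29)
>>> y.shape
(23, 29)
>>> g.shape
(29, 5)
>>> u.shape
(13, 5, 29, 5)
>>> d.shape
(5, 5)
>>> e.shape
(5, 13)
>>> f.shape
(7, 13, 5)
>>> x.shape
(23,)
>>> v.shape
(5, 29)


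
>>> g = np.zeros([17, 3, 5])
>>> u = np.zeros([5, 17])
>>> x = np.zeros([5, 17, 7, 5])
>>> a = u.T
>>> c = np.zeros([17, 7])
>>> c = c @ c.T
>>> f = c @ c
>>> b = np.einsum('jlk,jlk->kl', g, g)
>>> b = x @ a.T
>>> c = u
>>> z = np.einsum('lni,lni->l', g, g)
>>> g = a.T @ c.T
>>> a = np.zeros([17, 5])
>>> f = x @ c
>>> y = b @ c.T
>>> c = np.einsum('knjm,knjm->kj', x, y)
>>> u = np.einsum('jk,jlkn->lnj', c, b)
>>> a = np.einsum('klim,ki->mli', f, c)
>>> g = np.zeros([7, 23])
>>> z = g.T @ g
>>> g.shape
(7, 23)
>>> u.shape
(17, 17, 5)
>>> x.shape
(5, 17, 7, 5)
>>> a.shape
(17, 17, 7)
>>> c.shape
(5, 7)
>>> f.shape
(5, 17, 7, 17)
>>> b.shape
(5, 17, 7, 17)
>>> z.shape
(23, 23)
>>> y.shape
(5, 17, 7, 5)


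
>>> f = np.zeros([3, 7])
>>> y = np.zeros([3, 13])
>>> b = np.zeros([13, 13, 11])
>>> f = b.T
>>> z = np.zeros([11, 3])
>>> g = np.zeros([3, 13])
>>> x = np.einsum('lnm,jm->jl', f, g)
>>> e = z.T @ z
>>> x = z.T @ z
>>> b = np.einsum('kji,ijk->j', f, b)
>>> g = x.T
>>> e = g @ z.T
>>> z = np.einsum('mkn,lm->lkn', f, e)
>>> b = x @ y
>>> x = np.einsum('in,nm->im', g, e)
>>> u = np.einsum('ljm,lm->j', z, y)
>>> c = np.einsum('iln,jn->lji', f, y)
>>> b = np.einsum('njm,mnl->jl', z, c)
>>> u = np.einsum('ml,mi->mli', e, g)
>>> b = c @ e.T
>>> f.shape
(11, 13, 13)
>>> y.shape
(3, 13)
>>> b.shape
(13, 3, 3)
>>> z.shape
(3, 13, 13)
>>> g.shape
(3, 3)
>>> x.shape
(3, 11)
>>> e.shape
(3, 11)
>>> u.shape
(3, 11, 3)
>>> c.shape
(13, 3, 11)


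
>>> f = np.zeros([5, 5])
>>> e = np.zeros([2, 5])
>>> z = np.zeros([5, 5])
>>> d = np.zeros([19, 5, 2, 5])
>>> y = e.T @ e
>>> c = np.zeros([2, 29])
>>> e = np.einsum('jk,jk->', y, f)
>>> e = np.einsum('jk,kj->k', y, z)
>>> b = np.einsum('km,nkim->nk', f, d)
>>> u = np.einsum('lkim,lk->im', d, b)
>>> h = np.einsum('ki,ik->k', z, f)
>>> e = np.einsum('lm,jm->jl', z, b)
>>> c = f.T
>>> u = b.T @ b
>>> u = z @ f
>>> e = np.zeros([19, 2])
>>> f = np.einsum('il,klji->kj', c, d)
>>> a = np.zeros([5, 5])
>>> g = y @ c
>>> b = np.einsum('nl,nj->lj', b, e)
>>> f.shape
(19, 2)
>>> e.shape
(19, 2)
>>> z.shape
(5, 5)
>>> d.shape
(19, 5, 2, 5)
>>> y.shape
(5, 5)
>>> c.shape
(5, 5)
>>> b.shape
(5, 2)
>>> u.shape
(5, 5)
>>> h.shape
(5,)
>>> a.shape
(5, 5)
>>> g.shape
(5, 5)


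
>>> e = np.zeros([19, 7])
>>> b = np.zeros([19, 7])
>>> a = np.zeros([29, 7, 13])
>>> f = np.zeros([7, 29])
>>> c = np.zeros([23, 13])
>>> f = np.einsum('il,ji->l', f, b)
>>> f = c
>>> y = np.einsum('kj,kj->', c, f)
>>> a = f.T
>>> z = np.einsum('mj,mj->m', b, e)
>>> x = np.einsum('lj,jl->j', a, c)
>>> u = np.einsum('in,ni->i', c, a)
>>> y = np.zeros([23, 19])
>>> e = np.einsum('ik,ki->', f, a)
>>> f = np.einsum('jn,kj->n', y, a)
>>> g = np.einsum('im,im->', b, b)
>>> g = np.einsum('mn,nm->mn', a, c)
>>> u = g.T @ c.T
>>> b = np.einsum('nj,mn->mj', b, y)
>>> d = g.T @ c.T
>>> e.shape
()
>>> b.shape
(23, 7)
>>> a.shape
(13, 23)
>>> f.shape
(19,)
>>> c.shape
(23, 13)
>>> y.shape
(23, 19)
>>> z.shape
(19,)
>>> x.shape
(23,)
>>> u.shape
(23, 23)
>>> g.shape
(13, 23)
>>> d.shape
(23, 23)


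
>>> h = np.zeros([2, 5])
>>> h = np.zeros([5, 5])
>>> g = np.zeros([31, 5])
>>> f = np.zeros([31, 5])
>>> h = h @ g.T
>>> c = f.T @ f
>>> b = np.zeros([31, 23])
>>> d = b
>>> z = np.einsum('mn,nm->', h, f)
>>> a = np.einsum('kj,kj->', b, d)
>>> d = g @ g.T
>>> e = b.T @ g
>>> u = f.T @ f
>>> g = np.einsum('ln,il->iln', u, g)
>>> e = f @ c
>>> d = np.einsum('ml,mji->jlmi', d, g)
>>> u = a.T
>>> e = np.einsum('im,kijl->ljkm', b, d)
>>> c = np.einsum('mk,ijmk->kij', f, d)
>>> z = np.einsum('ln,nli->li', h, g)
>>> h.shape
(5, 31)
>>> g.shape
(31, 5, 5)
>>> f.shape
(31, 5)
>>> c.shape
(5, 5, 31)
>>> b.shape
(31, 23)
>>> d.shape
(5, 31, 31, 5)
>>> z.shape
(5, 5)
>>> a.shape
()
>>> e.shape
(5, 31, 5, 23)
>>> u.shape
()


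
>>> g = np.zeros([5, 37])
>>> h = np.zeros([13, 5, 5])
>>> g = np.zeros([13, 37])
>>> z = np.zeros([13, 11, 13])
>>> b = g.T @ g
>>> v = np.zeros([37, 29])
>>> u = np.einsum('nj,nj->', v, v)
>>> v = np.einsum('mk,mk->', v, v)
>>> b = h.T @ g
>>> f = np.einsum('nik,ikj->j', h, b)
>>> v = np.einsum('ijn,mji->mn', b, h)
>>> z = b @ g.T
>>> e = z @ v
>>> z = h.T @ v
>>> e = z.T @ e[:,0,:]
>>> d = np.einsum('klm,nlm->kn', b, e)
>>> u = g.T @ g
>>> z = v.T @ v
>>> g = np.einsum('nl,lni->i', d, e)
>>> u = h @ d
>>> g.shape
(37,)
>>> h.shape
(13, 5, 5)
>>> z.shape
(37, 37)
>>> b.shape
(5, 5, 37)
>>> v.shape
(13, 37)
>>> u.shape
(13, 5, 37)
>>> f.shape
(37,)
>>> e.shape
(37, 5, 37)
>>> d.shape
(5, 37)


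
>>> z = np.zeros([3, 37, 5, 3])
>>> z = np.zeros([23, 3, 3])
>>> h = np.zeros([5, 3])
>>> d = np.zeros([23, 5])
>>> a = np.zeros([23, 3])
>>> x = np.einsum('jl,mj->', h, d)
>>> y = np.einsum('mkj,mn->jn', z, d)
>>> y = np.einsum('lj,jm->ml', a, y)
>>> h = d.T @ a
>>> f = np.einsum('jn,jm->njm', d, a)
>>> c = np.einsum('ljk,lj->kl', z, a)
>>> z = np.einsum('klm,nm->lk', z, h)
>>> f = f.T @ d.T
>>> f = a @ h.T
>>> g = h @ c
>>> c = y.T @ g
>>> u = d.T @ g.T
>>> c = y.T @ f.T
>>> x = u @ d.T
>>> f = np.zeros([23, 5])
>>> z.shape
(3, 23)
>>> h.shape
(5, 3)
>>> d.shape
(23, 5)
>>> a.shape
(23, 3)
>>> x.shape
(5, 23)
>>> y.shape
(5, 23)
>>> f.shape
(23, 5)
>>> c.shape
(23, 23)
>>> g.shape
(5, 23)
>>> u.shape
(5, 5)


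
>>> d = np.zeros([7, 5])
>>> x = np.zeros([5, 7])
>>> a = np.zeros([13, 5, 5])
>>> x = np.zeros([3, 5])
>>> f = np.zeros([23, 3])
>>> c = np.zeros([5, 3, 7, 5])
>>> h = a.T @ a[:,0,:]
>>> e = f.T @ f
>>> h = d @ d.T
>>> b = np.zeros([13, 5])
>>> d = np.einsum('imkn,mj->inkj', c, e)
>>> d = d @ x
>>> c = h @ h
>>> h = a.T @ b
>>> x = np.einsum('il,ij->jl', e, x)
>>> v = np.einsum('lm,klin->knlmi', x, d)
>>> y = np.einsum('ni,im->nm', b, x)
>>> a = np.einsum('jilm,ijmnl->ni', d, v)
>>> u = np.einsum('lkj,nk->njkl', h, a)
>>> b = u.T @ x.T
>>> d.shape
(5, 5, 7, 5)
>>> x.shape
(5, 3)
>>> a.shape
(3, 5)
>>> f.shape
(23, 3)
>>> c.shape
(7, 7)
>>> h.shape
(5, 5, 5)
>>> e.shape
(3, 3)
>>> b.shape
(5, 5, 5, 5)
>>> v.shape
(5, 5, 5, 3, 7)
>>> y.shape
(13, 3)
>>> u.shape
(3, 5, 5, 5)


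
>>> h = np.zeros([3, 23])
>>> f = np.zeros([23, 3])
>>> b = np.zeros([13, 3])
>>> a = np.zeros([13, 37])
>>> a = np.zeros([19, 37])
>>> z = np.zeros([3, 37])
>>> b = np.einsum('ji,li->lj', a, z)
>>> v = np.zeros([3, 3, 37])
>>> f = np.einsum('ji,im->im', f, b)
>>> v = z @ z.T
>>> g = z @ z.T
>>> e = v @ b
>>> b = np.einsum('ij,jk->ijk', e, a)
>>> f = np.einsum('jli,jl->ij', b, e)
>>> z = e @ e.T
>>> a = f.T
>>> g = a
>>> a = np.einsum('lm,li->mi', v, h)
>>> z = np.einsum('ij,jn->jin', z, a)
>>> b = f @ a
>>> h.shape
(3, 23)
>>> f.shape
(37, 3)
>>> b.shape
(37, 23)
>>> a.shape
(3, 23)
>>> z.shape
(3, 3, 23)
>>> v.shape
(3, 3)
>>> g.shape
(3, 37)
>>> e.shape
(3, 19)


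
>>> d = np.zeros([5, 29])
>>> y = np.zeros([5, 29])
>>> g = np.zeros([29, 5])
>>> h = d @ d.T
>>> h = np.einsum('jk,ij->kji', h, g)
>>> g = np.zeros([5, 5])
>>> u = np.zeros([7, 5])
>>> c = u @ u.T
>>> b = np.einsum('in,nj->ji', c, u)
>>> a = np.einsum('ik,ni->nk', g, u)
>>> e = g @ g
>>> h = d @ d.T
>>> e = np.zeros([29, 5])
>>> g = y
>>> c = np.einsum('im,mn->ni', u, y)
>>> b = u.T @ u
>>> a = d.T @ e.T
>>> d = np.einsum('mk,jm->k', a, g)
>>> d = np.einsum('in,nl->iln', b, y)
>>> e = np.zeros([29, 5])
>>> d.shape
(5, 29, 5)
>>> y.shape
(5, 29)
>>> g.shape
(5, 29)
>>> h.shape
(5, 5)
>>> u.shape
(7, 5)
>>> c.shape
(29, 7)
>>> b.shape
(5, 5)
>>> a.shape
(29, 29)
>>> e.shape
(29, 5)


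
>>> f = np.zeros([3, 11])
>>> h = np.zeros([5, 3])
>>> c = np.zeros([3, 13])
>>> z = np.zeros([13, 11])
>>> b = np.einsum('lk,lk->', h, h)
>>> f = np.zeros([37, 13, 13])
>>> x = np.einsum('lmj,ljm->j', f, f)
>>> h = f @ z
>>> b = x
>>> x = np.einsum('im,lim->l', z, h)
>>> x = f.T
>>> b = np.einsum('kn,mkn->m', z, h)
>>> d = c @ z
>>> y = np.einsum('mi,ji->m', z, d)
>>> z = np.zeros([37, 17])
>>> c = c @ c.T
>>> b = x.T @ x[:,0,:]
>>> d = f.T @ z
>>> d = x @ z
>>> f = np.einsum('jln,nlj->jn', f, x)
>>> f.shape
(37, 13)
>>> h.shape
(37, 13, 11)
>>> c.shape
(3, 3)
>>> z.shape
(37, 17)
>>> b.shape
(37, 13, 37)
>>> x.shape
(13, 13, 37)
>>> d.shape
(13, 13, 17)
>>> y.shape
(13,)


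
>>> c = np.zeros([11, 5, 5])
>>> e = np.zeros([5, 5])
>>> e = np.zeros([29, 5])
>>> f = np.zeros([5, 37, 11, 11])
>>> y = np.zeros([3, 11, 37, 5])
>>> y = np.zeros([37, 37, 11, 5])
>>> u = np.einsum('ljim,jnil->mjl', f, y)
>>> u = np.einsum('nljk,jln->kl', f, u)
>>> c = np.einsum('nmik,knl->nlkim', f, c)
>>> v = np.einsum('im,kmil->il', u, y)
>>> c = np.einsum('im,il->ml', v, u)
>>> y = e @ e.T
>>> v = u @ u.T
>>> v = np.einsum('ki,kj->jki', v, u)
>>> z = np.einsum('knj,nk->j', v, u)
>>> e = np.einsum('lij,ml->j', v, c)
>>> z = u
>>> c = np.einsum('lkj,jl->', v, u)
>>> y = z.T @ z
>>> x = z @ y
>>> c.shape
()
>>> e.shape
(11,)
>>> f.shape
(5, 37, 11, 11)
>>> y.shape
(37, 37)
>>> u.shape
(11, 37)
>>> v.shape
(37, 11, 11)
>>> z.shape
(11, 37)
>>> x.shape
(11, 37)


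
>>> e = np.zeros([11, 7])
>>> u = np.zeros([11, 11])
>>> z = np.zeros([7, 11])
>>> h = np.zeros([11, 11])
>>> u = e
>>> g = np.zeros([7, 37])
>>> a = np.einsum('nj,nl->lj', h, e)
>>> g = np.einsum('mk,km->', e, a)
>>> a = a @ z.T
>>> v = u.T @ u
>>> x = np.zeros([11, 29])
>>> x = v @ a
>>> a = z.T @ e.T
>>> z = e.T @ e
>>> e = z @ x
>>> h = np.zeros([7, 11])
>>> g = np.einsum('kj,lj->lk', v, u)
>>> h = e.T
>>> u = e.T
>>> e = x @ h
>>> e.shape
(7, 7)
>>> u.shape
(7, 7)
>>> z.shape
(7, 7)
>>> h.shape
(7, 7)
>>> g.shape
(11, 7)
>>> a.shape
(11, 11)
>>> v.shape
(7, 7)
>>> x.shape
(7, 7)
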